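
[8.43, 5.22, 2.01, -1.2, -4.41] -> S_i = 8.43 + -3.21*i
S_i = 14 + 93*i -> [14, 107, 200, 293, 386]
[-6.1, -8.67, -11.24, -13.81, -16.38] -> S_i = -6.10 + -2.57*i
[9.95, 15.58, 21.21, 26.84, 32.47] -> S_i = 9.95 + 5.63*i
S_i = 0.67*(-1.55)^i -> [0.67, -1.04, 1.61, -2.49, 3.87]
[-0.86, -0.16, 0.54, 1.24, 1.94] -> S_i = -0.86 + 0.70*i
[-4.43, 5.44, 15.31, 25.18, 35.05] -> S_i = -4.43 + 9.87*i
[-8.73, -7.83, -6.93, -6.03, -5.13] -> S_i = -8.73 + 0.90*i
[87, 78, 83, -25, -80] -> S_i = Random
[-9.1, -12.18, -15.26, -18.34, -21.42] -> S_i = -9.10 + -3.08*i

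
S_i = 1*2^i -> [1, 2, 4, 8, 16]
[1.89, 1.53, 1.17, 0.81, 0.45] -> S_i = 1.89 + -0.36*i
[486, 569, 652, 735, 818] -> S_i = 486 + 83*i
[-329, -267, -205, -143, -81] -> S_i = -329 + 62*i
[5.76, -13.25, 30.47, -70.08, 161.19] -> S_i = 5.76*(-2.30)^i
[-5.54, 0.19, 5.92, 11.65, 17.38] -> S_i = -5.54 + 5.73*i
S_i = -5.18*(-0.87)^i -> [-5.18, 4.51, -3.92, 3.41, -2.97]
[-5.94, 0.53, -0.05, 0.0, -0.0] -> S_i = -5.94*(-0.09)^i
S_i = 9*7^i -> [9, 63, 441, 3087, 21609]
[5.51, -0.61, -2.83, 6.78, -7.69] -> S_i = Random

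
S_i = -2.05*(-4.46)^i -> [-2.05, 9.14, -40.78, 181.87, -811.14]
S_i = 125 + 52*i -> [125, 177, 229, 281, 333]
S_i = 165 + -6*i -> [165, 159, 153, 147, 141]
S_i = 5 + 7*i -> [5, 12, 19, 26, 33]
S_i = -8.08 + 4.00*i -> [-8.08, -4.08, -0.08, 3.92, 7.92]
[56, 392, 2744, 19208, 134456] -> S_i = 56*7^i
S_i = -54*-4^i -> [-54, 216, -864, 3456, -13824]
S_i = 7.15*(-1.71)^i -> [7.15, -12.23, 20.91, -35.75, 61.14]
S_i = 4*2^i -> [4, 8, 16, 32, 64]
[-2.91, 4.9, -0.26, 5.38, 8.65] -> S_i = Random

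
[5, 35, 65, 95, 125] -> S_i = 5 + 30*i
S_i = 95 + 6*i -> [95, 101, 107, 113, 119]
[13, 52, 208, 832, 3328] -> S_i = 13*4^i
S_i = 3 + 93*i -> [3, 96, 189, 282, 375]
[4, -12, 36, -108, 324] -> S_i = 4*-3^i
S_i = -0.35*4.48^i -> [-0.35, -1.57, -7.02, -31.47, -140.99]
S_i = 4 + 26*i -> [4, 30, 56, 82, 108]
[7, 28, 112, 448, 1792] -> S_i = 7*4^i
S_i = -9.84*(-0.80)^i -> [-9.84, 7.87, -6.3, 5.04, -4.03]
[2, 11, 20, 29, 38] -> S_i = 2 + 9*i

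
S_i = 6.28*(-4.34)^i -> [6.28, -27.26, 118.29, -513.37, 2228.02]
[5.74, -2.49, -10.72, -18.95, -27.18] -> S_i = 5.74 + -8.23*i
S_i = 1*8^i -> [1, 8, 64, 512, 4096]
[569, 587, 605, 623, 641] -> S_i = 569 + 18*i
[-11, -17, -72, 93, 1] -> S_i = Random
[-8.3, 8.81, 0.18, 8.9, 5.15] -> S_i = Random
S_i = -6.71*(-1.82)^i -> [-6.71, 12.21, -22.23, 40.45, -73.62]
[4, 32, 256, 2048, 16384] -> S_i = 4*8^i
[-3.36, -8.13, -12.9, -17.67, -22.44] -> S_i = -3.36 + -4.77*i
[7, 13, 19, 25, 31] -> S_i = 7 + 6*i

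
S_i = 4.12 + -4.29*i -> [4.12, -0.17, -4.46, -8.75, -13.04]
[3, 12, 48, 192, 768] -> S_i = 3*4^i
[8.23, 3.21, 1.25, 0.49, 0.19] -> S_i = 8.23*0.39^i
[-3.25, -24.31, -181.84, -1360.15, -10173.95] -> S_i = -3.25*7.48^i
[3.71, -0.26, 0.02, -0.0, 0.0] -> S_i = 3.71*(-0.07)^i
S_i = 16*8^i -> [16, 128, 1024, 8192, 65536]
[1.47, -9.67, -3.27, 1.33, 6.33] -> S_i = Random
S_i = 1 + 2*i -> [1, 3, 5, 7, 9]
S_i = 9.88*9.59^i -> [9.88, 94.75, 908.64, 8713.9, 83566.34]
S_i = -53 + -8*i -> [-53, -61, -69, -77, -85]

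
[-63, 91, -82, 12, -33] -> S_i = Random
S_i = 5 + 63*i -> [5, 68, 131, 194, 257]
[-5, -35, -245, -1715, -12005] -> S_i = -5*7^i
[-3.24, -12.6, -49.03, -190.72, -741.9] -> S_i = -3.24*3.89^i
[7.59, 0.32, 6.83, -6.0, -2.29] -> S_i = Random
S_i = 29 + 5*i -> [29, 34, 39, 44, 49]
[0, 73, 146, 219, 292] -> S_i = 0 + 73*i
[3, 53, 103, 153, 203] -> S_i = 3 + 50*i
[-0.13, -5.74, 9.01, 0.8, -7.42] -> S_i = Random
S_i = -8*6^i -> [-8, -48, -288, -1728, -10368]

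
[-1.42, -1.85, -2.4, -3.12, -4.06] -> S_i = -1.42*1.30^i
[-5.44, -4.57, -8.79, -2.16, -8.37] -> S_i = Random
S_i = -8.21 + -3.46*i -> [-8.21, -11.67, -15.13, -18.59, -22.05]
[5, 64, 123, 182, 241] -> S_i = 5 + 59*i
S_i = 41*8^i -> [41, 328, 2624, 20992, 167936]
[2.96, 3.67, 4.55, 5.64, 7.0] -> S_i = 2.96*1.24^i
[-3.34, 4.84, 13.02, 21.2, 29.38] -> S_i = -3.34 + 8.18*i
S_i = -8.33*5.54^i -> [-8.33, -46.15, -255.66, -1416.36, -7846.65]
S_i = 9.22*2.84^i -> [9.22, 26.18, 74.36, 211.2, 599.8]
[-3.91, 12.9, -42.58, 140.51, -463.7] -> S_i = -3.91*(-3.30)^i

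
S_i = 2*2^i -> [2, 4, 8, 16, 32]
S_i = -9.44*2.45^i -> [-9.44, -23.13, -56.66, -138.83, -340.12]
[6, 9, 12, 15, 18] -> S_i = 6 + 3*i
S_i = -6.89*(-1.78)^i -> [-6.89, 12.26, -21.83, 38.86, -69.17]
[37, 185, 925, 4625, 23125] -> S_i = 37*5^i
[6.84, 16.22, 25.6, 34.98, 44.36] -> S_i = 6.84 + 9.38*i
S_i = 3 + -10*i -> [3, -7, -17, -27, -37]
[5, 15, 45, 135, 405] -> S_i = 5*3^i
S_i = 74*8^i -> [74, 592, 4736, 37888, 303104]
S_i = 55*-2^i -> [55, -110, 220, -440, 880]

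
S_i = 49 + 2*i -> [49, 51, 53, 55, 57]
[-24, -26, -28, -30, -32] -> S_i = -24 + -2*i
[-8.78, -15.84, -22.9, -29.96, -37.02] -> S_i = -8.78 + -7.06*i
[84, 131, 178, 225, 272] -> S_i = 84 + 47*i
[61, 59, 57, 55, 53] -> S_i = 61 + -2*i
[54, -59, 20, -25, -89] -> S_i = Random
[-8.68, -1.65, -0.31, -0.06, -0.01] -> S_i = -8.68*0.19^i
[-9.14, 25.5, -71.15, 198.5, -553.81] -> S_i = -9.14*(-2.79)^i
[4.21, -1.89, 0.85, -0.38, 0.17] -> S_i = 4.21*(-0.45)^i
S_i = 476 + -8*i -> [476, 468, 460, 452, 444]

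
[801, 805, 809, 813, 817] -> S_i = 801 + 4*i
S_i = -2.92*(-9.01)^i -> [-2.92, 26.31, -237.05, 2135.78, -19243.41]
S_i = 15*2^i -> [15, 30, 60, 120, 240]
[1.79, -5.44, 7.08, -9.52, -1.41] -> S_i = Random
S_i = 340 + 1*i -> [340, 341, 342, 343, 344]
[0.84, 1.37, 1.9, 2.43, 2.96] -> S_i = 0.84 + 0.53*i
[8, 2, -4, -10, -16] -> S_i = 8 + -6*i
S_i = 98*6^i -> [98, 588, 3528, 21168, 127008]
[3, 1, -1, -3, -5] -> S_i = 3 + -2*i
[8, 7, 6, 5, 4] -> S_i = 8 + -1*i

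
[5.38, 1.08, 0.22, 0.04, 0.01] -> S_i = 5.38*0.20^i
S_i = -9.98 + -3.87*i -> [-9.98, -13.85, -17.72, -21.59, -25.46]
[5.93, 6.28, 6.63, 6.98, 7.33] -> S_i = 5.93 + 0.35*i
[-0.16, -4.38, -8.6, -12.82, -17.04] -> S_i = -0.16 + -4.22*i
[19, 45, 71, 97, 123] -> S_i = 19 + 26*i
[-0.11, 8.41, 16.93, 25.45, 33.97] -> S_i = -0.11 + 8.52*i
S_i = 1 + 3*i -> [1, 4, 7, 10, 13]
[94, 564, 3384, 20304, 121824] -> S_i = 94*6^i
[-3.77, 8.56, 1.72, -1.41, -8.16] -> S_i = Random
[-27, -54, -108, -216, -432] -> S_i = -27*2^i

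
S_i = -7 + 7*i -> [-7, 0, 7, 14, 21]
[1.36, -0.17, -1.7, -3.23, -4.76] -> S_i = 1.36 + -1.53*i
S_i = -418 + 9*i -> [-418, -409, -400, -391, -382]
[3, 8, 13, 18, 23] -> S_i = 3 + 5*i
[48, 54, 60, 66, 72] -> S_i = 48 + 6*i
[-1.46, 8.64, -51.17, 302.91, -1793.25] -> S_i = -1.46*(-5.92)^i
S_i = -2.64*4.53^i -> [-2.64, -11.96, -54.18, -245.41, -1111.72]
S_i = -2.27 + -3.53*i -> [-2.27, -5.8, -9.33, -12.86, -16.39]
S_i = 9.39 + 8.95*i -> [9.39, 18.34, 27.29, 36.24, 45.19]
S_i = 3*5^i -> [3, 15, 75, 375, 1875]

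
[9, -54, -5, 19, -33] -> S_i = Random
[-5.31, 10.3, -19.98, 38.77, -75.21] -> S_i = -5.31*(-1.94)^i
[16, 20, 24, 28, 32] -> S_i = 16 + 4*i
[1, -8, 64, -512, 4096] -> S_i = 1*-8^i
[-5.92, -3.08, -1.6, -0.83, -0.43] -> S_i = -5.92*0.52^i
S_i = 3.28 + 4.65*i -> [3.28, 7.93, 12.58, 17.23, 21.88]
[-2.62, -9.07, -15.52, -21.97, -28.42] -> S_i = -2.62 + -6.45*i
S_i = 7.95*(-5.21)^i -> [7.95, -41.42, 215.8, -1124.3, 5857.58]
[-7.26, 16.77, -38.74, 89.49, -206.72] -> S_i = -7.26*(-2.31)^i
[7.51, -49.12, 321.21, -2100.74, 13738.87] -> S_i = 7.51*(-6.54)^i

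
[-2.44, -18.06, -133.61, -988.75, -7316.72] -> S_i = -2.44*7.40^i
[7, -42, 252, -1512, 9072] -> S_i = 7*-6^i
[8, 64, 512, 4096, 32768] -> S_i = 8*8^i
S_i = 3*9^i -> [3, 27, 243, 2187, 19683]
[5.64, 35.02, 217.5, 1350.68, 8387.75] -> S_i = 5.64*6.21^i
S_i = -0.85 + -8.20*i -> [-0.85, -9.05, -17.25, -25.45, -33.65]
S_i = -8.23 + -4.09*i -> [-8.23, -12.32, -16.41, -20.5, -24.59]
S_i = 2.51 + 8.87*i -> [2.51, 11.38, 20.25, 29.12, 37.99]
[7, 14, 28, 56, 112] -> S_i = 7*2^i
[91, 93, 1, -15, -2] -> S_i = Random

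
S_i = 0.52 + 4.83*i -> [0.52, 5.35, 10.18, 15.01, 19.84]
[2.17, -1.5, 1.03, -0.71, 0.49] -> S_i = 2.17*(-0.69)^i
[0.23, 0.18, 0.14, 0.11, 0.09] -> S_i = 0.23*0.79^i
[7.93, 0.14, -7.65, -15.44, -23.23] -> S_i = 7.93 + -7.79*i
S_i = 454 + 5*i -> [454, 459, 464, 469, 474]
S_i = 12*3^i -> [12, 36, 108, 324, 972]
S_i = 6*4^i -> [6, 24, 96, 384, 1536]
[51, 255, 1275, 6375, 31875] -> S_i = 51*5^i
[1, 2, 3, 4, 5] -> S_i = 1 + 1*i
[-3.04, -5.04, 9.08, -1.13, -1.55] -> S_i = Random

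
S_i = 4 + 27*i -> [4, 31, 58, 85, 112]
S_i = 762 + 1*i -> [762, 763, 764, 765, 766]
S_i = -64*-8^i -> [-64, 512, -4096, 32768, -262144]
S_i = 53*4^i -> [53, 212, 848, 3392, 13568]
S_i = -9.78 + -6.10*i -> [-9.78, -15.88, -21.98, -28.08, -34.18]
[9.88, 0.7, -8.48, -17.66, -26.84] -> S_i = 9.88 + -9.18*i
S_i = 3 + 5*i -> [3, 8, 13, 18, 23]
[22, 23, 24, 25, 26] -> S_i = 22 + 1*i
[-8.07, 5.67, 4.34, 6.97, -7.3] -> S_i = Random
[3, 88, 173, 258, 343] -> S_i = 3 + 85*i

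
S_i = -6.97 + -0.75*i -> [-6.97, -7.72, -8.47, -9.22, -9.97]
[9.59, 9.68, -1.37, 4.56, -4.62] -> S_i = Random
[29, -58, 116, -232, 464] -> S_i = 29*-2^i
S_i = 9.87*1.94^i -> [9.87, 19.15, 37.15, 72.06, 139.81]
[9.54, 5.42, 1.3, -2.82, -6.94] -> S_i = 9.54 + -4.12*i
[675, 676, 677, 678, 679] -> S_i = 675 + 1*i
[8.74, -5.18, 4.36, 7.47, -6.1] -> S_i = Random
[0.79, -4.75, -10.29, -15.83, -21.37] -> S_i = 0.79 + -5.54*i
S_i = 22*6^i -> [22, 132, 792, 4752, 28512]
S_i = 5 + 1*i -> [5, 6, 7, 8, 9]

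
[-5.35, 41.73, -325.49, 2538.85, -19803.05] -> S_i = -5.35*(-7.80)^i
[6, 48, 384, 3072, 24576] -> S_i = 6*8^i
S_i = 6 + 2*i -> [6, 8, 10, 12, 14]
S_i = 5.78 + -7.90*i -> [5.78, -2.12, -10.02, -17.92, -25.82]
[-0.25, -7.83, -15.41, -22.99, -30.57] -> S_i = -0.25 + -7.58*i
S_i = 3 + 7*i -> [3, 10, 17, 24, 31]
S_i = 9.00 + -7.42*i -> [9.0, 1.58, -5.84, -13.26, -20.68]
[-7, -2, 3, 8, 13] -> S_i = -7 + 5*i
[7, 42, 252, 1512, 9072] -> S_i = 7*6^i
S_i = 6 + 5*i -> [6, 11, 16, 21, 26]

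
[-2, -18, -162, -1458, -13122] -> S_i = -2*9^i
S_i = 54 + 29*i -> [54, 83, 112, 141, 170]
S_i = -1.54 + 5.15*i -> [-1.54, 3.61, 8.76, 13.91, 19.06]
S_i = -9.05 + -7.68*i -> [-9.05, -16.73, -24.41, -32.09, -39.77]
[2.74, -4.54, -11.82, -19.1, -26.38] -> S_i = 2.74 + -7.28*i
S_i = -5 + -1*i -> [-5, -6, -7, -8, -9]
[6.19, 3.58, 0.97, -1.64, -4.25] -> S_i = 6.19 + -2.61*i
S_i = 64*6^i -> [64, 384, 2304, 13824, 82944]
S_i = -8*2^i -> [-8, -16, -32, -64, -128]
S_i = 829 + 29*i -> [829, 858, 887, 916, 945]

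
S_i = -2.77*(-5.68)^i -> [-2.77, 15.73, -89.37, 507.6, -2883.19]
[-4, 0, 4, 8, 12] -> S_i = -4 + 4*i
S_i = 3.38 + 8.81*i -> [3.38, 12.19, 21.0, 29.81, 38.62]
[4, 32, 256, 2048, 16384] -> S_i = 4*8^i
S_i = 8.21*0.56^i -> [8.21, 4.6, 2.57, 1.44, 0.81]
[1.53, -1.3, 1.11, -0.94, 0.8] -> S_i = 1.53*(-0.85)^i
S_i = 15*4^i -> [15, 60, 240, 960, 3840]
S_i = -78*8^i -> [-78, -624, -4992, -39936, -319488]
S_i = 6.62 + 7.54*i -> [6.62, 14.16, 21.7, 29.24, 36.78]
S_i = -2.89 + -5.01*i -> [-2.89, -7.9, -12.91, -17.92, -22.93]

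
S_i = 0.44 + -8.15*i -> [0.44, -7.71, -15.86, -24.01, -32.16]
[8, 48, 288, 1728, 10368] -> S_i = 8*6^i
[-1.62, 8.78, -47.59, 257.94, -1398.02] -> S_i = -1.62*(-5.42)^i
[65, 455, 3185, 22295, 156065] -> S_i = 65*7^i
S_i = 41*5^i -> [41, 205, 1025, 5125, 25625]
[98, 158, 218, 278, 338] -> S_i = 98 + 60*i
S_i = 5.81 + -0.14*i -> [5.81, 5.67, 5.53, 5.39, 5.25]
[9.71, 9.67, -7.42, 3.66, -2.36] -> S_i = Random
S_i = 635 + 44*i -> [635, 679, 723, 767, 811]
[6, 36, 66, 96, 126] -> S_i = 6 + 30*i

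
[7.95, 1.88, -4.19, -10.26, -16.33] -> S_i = 7.95 + -6.07*i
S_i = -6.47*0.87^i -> [-6.47, -5.63, -4.9, -4.26, -3.71]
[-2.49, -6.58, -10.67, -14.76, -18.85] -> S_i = -2.49 + -4.09*i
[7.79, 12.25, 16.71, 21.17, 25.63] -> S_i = 7.79 + 4.46*i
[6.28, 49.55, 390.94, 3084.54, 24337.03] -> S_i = 6.28*7.89^i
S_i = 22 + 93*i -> [22, 115, 208, 301, 394]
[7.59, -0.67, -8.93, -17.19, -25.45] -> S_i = 7.59 + -8.26*i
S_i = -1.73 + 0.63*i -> [-1.73, -1.1, -0.47, 0.16, 0.79]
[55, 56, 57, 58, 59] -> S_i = 55 + 1*i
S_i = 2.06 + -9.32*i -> [2.06, -7.26, -16.58, -25.9, -35.22]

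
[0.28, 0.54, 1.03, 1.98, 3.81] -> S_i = 0.28*1.92^i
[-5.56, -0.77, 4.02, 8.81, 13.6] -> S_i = -5.56 + 4.79*i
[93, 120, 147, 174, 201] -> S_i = 93 + 27*i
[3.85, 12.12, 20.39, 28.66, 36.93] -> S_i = 3.85 + 8.27*i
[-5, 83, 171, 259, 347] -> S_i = -5 + 88*i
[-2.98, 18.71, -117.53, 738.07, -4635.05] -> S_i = -2.98*(-6.28)^i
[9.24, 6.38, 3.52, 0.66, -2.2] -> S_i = 9.24 + -2.86*i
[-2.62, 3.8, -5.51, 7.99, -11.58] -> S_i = -2.62*(-1.45)^i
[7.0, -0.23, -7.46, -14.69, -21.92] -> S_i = 7.00 + -7.23*i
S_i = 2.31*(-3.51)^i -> [2.31, -8.11, 28.46, -99.89, 350.62]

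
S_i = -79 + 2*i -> [-79, -77, -75, -73, -71]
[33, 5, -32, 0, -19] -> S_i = Random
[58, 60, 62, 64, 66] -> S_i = 58 + 2*i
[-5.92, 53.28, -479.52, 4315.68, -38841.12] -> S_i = -5.92*(-9.00)^i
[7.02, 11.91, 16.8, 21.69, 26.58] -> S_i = 7.02 + 4.89*i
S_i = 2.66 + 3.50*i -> [2.66, 6.16, 9.66, 13.16, 16.66]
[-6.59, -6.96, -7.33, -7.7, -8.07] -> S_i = -6.59 + -0.37*i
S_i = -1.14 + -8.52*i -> [-1.14, -9.66, -18.18, -26.7, -35.22]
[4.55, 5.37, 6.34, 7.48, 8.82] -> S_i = 4.55*1.18^i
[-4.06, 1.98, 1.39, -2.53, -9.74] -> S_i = Random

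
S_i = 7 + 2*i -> [7, 9, 11, 13, 15]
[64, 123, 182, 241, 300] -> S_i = 64 + 59*i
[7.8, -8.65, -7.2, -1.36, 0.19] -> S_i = Random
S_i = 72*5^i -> [72, 360, 1800, 9000, 45000]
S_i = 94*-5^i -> [94, -470, 2350, -11750, 58750]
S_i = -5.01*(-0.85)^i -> [-5.01, 4.26, -3.62, 3.08, -2.62]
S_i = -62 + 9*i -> [-62, -53, -44, -35, -26]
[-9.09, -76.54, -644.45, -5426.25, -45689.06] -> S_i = -9.09*8.42^i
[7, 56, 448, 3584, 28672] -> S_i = 7*8^i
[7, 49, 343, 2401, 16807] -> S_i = 7*7^i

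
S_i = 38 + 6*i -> [38, 44, 50, 56, 62]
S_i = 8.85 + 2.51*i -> [8.85, 11.36, 13.87, 16.38, 18.89]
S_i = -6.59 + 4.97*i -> [-6.59, -1.62, 3.35, 8.32, 13.29]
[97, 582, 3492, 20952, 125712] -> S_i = 97*6^i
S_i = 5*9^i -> [5, 45, 405, 3645, 32805]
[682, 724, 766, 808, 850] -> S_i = 682 + 42*i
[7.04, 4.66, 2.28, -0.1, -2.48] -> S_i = 7.04 + -2.38*i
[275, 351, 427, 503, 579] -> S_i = 275 + 76*i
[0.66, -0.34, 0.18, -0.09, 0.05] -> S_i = 0.66*(-0.52)^i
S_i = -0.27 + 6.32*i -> [-0.27, 6.05, 12.37, 18.69, 25.01]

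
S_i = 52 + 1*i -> [52, 53, 54, 55, 56]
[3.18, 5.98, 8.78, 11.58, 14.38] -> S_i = 3.18 + 2.80*i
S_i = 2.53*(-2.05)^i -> [2.53, -5.19, 10.63, -21.8, 44.68]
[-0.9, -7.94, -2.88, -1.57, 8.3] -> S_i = Random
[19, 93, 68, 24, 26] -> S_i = Random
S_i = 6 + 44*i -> [6, 50, 94, 138, 182]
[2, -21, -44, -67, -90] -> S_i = 2 + -23*i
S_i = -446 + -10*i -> [-446, -456, -466, -476, -486]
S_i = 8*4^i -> [8, 32, 128, 512, 2048]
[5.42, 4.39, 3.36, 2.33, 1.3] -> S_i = 5.42 + -1.03*i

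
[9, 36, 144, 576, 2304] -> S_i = 9*4^i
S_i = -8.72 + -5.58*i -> [-8.72, -14.3, -19.88, -25.46, -31.04]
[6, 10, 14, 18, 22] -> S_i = 6 + 4*i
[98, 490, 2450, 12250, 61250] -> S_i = 98*5^i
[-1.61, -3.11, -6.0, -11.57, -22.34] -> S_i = -1.61*1.93^i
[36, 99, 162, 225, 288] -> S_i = 36 + 63*i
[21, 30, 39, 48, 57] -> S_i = 21 + 9*i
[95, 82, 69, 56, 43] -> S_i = 95 + -13*i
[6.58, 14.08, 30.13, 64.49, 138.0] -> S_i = 6.58*2.14^i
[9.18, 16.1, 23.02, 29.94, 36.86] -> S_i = 9.18 + 6.92*i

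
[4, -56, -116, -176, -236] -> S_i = 4 + -60*i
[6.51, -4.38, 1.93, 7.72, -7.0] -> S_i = Random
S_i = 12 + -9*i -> [12, 3, -6, -15, -24]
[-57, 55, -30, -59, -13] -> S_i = Random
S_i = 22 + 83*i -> [22, 105, 188, 271, 354]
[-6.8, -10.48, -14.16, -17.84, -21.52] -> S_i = -6.80 + -3.68*i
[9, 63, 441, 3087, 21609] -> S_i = 9*7^i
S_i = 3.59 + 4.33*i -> [3.59, 7.92, 12.25, 16.58, 20.91]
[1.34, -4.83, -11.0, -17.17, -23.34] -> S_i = 1.34 + -6.17*i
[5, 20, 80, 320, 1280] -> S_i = 5*4^i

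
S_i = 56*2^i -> [56, 112, 224, 448, 896]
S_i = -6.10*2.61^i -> [-6.1, -15.92, -41.55, -108.46, -283.07]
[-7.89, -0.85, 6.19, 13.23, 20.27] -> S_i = -7.89 + 7.04*i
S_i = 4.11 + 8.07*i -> [4.11, 12.18, 20.25, 28.32, 36.39]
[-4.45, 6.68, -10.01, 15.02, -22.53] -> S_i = -4.45*(-1.50)^i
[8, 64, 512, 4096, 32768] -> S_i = 8*8^i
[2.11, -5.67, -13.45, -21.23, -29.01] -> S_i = 2.11 + -7.78*i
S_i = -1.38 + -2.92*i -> [-1.38, -4.3, -7.22, -10.14, -13.06]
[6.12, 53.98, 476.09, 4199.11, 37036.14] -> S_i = 6.12*8.82^i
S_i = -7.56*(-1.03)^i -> [-7.56, 7.79, -8.02, 8.26, -8.51]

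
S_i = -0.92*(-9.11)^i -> [-0.92, 8.38, -76.35, 695.57, -6336.67]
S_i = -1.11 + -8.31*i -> [-1.11, -9.42, -17.73, -26.04, -34.35]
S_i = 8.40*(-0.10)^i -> [8.4, -0.84, 0.08, -0.01, 0.0]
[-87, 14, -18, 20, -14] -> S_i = Random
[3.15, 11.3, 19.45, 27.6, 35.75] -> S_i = 3.15 + 8.15*i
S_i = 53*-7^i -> [53, -371, 2597, -18179, 127253]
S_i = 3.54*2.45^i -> [3.54, 8.67, 21.25, 52.06, 127.55]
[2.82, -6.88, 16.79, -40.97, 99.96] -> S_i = 2.82*(-2.44)^i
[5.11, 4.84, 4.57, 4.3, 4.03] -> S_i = 5.11 + -0.27*i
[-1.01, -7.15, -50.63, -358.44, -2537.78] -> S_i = -1.01*7.08^i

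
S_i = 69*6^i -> [69, 414, 2484, 14904, 89424]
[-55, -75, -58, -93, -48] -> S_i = Random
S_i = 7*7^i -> [7, 49, 343, 2401, 16807]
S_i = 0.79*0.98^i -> [0.79, 0.77, 0.76, 0.74, 0.73]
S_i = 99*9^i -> [99, 891, 8019, 72171, 649539]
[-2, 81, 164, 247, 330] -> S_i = -2 + 83*i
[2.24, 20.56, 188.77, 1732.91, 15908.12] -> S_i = 2.24*9.18^i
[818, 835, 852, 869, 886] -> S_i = 818 + 17*i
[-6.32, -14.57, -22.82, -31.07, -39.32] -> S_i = -6.32 + -8.25*i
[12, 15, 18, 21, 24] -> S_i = 12 + 3*i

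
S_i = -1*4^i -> [-1, -4, -16, -64, -256]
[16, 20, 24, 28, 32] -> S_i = 16 + 4*i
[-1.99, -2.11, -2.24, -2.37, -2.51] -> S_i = -1.99*1.06^i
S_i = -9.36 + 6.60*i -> [-9.36, -2.76, 3.84, 10.44, 17.04]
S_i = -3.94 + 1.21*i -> [-3.94, -2.73, -1.52, -0.31, 0.9]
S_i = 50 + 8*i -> [50, 58, 66, 74, 82]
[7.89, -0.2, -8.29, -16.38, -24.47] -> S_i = 7.89 + -8.09*i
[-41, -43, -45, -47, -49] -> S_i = -41 + -2*i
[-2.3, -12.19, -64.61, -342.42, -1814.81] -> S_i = -2.30*5.30^i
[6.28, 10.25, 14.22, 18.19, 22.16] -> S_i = 6.28 + 3.97*i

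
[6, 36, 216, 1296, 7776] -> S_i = 6*6^i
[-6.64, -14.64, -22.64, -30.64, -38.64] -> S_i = -6.64 + -8.00*i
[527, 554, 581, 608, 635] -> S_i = 527 + 27*i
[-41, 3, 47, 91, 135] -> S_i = -41 + 44*i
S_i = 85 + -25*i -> [85, 60, 35, 10, -15]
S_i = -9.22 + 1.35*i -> [-9.22, -7.87, -6.52, -5.17, -3.82]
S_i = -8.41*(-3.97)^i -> [-8.41, 33.39, -132.55, 526.22, -2089.09]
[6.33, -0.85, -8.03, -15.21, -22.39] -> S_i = 6.33 + -7.18*i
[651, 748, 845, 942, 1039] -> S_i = 651 + 97*i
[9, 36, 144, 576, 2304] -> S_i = 9*4^i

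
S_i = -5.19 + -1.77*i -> [-5.19, -6.96, -8.73, -10.5, -12.27]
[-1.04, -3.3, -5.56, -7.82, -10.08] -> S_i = -1.04 + -2.26*i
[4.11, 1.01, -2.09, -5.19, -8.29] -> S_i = 4.11 + -3.10*i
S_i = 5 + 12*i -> [5, 17, 29, 41, 53]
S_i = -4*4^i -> [-4, -16, -64, -256, -1024]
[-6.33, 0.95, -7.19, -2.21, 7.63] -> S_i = Random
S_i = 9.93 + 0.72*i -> [9.93, 10.65, 11.37, 12.09, 12.81]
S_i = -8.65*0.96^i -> [-8.65, -8.3, -7.97, -7.65, -7.35]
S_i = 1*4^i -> [1, 4, 16, 64, 256]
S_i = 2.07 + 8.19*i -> [2.07, 10.26, 18.45, 26.64, 34.83]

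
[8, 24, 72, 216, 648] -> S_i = 8*3^i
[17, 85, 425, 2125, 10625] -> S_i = 17*5^i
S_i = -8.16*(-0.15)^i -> [-8.16, 1.22, -0.18, 0.03, -0.0]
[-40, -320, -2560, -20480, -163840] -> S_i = -40*8^i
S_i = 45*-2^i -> [45, -90, 180, -360, 720]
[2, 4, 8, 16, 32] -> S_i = 2*2^i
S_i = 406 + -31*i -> [406, 375, 344, 313, 282]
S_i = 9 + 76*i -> [9, 85, 161, 237, 313]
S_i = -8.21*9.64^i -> [-8.21, -79.14, -762.95, -7354.86, -70900.83]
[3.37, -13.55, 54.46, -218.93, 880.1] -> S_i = 3.37*(-4.02)^i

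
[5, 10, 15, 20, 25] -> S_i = 5 + 5*i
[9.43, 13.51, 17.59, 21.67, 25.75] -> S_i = 9.43 + 4.08*i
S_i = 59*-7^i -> [59, -413, 2891, -20237, 141659]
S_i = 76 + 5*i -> [76, 81, 86, 91, 96]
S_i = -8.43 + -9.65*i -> [-8.43, -18.08, -27.73, -37.38, -47.03]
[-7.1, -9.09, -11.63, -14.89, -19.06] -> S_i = -7.10*1.28^i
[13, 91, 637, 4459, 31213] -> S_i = 13*7^i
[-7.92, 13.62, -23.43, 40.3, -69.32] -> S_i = -7.92*(-1.72)^i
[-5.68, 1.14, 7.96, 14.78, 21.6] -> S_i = -5.68 + 6.82*i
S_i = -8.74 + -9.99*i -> [-8.74, -18.73, -28.72, -38.71, -48.7]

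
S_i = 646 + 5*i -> [646, 651, 656, 661, 666]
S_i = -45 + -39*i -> [-45, -84, -123, -162, -201]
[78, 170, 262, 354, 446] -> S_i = 78 + 92*i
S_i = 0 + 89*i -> [0, 89, 178, 267, 356]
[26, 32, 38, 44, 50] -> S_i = 26 + 6*i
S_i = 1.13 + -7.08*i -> [1.13, -5.95, -13.03, -20.11, -27.19]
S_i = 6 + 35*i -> [6, 41, 76, 111, 146]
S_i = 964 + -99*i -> [964, 865, 766, 667, 568]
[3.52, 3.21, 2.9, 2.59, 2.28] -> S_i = 3.52 + -0.31*i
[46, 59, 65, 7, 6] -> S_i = Random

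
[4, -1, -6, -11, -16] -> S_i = 4 + -5*i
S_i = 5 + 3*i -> [5, 8, 11, 14, 17]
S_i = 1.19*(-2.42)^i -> [1.19, -2.88, 6.97, -16.87, 40.81]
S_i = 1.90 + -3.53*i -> [1.9, -1.63, -5.16, -8.69, -12.22]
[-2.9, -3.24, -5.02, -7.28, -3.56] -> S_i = Random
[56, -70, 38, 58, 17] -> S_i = Random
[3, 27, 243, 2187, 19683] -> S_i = 3*9^i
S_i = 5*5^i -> [5, 25, 125, 625, 3125]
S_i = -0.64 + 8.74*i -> [-0.64, 8.1, 16.84, 25.58, 34.32]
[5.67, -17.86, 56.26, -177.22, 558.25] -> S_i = 5.67*(-3.15)^i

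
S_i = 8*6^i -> [8, 48, 288, 1728, 10368]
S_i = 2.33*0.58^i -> [2.33, 1.35, 0.78, 0.45, 0.26]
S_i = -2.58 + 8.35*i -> [-2.58, 5.77, 14.12, 22.47, 30.82]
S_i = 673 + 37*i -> [673, 710, 747, 784, 821]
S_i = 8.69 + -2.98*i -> [8.69, 5.71, 2.73, -0.25, -3.23]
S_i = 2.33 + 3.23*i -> [2.33, 5.56, 8.79, 12.02, 15.25]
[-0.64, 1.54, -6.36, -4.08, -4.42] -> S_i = Random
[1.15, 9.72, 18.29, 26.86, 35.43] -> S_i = 1.15 + 8.57*i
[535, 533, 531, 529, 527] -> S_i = 535 + -2*i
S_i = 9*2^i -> [9, 18, 36, 72, 144]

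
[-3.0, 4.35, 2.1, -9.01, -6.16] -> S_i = Random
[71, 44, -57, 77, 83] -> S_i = Random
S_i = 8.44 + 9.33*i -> [8.44, 17.77, 27.1, 36.43, 45.76]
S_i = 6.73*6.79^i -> [6.73, 45.7, 310.28, 2106.81, 14305.21]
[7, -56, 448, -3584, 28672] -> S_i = 7*-8^i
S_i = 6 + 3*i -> [6, 9, 12, 15, 18]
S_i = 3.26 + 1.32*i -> [3.26, 4.58, 5.9, 7.22, 8.54]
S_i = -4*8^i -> [-4, -32, -256, -2048, -16384]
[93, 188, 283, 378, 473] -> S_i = 93 + 95*i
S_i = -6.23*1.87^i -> [-6.23, -11.65, -21.79, -40.74, -76.18]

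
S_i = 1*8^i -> [1, 8, 64, 512, 4096]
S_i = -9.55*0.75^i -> [-9.55, -7.16, -5.37, -4.03, -3.02]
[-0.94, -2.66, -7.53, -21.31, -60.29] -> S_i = -0.94*2.83^i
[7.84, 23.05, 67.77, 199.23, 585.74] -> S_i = 7.84*2.94^i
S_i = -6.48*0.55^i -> [-6.48, -3.56, -1.96, -1.08, -0.59]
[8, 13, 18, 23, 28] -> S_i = 8 + 5*i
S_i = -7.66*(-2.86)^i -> [-7.66, 21.91, -62.66, 179.2, -512.5]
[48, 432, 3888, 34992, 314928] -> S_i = 48*9^i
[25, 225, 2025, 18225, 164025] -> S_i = 25*9^i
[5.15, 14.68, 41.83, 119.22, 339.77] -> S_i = 5.15*2.85^i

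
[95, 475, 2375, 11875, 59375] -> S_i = 95*5^i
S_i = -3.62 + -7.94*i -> [-3.62, -11.56, -19.5, -27.44, -35.38]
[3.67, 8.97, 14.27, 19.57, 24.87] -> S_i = 3.67 + 5.30*i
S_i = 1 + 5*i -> [1, 6, 11, 16, 21]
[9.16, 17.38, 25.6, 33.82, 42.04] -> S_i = 9.16 + 8.22*i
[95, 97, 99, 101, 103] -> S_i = 95 + 2*i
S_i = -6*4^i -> [-6, -24, -96, -384, -1536]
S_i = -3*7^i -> [-3, -21, -147, -1029, -7203]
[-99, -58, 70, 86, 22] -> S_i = Random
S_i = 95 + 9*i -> [95, 104, 113, 122, 131]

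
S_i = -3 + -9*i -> [-3, -12, -21, -30, -39]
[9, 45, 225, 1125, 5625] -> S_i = 9*5^i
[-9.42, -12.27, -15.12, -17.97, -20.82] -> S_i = -9.42 + -2.85*i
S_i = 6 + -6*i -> [6, 0, -6, -12, -18]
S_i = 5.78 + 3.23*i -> [5.78, 9.01, 12.24, 15.47, 18.7]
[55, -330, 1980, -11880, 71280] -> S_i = 55*-6^i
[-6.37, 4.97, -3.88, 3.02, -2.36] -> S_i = -6.37*(-0.78)^i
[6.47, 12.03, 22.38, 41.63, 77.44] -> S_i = 6.47*1.86^i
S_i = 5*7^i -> [5, 35, 245, 1715, 12005]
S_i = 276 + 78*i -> [276, 354, 432, 510, 588]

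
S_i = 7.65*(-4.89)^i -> [7.65, -37.41, 182.93, -894.52, 4374.18]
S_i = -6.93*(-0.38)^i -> [-6.93, 2.63, -1.0, 0.38, -0.14]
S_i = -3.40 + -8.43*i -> [-3.4, -11.83, -20.26, -28.69, -37.12]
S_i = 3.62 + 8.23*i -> [3.62, 11.85, 20.08, 28.31, 36.54]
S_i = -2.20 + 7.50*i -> [-2.2, 5.3, 12.8, 20.3, 27.8]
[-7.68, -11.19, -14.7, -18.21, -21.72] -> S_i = -7.68 + -3.51*i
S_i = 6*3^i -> [6, 18, 54, 162, 486]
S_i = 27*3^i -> [27, 81, 243, 729, 2187]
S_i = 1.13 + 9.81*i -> [1.13, 10.94, 20.75, 30.56, 40.37]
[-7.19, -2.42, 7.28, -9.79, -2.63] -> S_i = Random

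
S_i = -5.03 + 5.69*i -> [-5.03, 0.66, 6.35, 12.04, 17.73]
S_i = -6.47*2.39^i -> [-6.47, -15.46, -36.96, -88.33, -211.1]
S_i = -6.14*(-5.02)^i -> [-6.14, 30.82, -154.73, 776.75, -3899.27]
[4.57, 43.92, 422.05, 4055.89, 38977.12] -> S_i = 4.57*9.61^i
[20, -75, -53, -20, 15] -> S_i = Random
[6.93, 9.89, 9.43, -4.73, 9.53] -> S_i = Random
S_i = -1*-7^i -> [-1, 7, -49, 343, -2401]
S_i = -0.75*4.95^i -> [-0.75, -3.71, -18.38, -90.97, -450.28]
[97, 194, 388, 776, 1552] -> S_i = 97*2^i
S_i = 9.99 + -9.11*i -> [9.99, 0.88, -8.23, -17.34, -26.45]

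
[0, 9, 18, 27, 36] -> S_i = 0 + 9*i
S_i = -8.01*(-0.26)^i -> [-8.01, 2.08, -0.54, 0.14, -0.04]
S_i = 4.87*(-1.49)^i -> [4.87, -7.26, 10.81, -16.11, 24.0]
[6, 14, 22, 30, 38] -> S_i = 6 + 8*i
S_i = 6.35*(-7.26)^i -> [6.35, -46.1, 334.69, -2429.87, 17640.88]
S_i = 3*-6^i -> [3, -18, 108, -648, 3888]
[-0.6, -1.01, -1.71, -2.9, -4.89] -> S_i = -0.60*1.69^i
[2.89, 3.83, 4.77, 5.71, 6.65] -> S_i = 2.89 + 0.94*i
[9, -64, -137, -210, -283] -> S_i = 9 + -73*i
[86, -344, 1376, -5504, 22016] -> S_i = 86*-4^i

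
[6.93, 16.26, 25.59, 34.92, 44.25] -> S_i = 6.93 + 9.33*i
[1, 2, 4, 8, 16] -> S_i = 1*2^i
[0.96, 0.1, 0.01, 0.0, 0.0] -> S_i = 0.96*0.10^i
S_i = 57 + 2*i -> [57, 59, 61, 63, 65]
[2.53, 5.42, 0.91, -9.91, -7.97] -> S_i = Random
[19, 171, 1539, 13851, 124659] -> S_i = 19*9^i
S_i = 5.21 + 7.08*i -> [5.21, 12.29, 19.37, 26.45, 33.53]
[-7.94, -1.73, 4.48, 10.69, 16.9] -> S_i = -7.94 + 6.21*i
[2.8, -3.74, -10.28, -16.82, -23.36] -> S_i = 2.80 + -6.54*i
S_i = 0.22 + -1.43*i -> [0.22, -1.21, -2.64, -4.07, -5.5]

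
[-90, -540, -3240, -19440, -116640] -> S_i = -90*6^i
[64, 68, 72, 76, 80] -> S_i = 64 + 4*i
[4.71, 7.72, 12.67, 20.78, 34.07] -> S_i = 4.71*1.64^i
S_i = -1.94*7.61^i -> [-1.94, -14.76, -112.35, -854.98, -6506.39]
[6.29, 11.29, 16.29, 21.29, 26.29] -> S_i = 6.29 + 5.00*i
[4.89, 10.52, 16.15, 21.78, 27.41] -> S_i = 4.89 + 5.63*i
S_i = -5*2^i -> [-5, -10, -20, -40, -80]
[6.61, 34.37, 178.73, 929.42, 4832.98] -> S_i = 6.61*5.20^i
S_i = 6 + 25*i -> [6, 31, 56, 81, 106]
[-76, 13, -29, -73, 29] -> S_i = Random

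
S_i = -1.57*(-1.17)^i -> [-1.57, 1.84, -2.15, 2.51, -2.94]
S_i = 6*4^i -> [6, 24, 96, 384, 1536]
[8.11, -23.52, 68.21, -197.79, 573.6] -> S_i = 8.11*(-2.90)^i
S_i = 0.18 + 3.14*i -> [0.18, 3.32, 6.46, 9.6, 12.74]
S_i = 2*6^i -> [2, 12, 72, 432, 2592]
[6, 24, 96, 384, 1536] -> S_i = 6*4^i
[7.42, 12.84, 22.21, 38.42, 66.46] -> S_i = 7.42*1.73^i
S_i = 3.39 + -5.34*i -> [3.39, -1.95, -7.29, -12.63, -17.97]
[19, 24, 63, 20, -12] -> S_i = Random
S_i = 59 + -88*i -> [59, -29, -117, -205, -293]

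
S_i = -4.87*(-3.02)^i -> [-4.87, 14.71, -44.42, 134.14, -405.09]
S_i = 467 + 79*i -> [467, 546, 625, 704, 783]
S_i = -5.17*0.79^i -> [-5.17, -4.08, -3.23, -2.55, -2.01]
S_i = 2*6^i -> [2, 12, 72, 432, 2592]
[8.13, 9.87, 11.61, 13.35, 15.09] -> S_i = 8.13 + 1.74*i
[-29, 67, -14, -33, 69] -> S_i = Random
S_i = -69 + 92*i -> [-69, 23, 115, 207, 299]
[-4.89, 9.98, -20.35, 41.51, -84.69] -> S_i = -4.89*(-2.04)^i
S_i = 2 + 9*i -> [2, 11, 20, 29, 38]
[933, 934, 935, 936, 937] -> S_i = 933 + 1*i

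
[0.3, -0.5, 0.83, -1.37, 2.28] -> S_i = 0.30*(-1.66)^i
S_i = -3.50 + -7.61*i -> [-3.5, -11.11, -18.72, -26.33, -33.94]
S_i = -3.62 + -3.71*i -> [-3.62, -7.33, -11.04, -14.75, -18.46]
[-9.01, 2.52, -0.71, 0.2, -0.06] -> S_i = -9.01*(-0.28)^i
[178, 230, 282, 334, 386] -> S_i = 178 + 52*i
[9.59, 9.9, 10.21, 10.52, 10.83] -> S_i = 9.59 + 0.31*i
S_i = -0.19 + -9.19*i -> [-0.19, -9.38, -18.57, -27.76, -36.95]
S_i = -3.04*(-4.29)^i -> [-3.04, 13.04, -55.95, 240.02, -1029.68]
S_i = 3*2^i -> [3, 6, 12, 24, 48]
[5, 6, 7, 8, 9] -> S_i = 5 + 1*i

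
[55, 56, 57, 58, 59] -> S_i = 55 + 1*i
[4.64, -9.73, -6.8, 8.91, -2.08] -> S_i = Random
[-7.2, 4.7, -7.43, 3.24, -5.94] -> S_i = Random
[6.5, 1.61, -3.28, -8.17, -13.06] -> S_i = 6.50 + -4.89*i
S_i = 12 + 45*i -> [12, 57, 102, 147, 192]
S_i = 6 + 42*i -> [6, 48, 90, 132, 174]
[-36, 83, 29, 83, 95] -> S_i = Random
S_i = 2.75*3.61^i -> [2.75, 9.93, 35.84, 129.38, 467.05]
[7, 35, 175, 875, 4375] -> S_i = 7*5^i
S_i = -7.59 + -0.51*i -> [-7.59, -8.1, -8.61, -9.12, -9.63]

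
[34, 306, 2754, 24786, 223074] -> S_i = 34*9^i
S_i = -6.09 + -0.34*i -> [-6.09, -6.43, -6.77, -7.11, -7.45]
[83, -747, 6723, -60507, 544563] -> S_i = 83*-9^i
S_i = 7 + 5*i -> [7, 12, 17, 22, 27]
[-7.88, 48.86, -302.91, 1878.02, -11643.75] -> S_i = -7.88*(-6.20)^i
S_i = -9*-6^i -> [-9, 54, -324, 1944, -11664]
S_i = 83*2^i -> [83, 166, 332, 664, 1328]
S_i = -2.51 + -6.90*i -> [-2.51, -9.41, -16.31, -23.21, -30.11]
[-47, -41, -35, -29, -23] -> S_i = -47 + 6*i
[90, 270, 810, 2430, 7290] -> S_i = 90*3^i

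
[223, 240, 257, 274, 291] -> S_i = 223 + 17*i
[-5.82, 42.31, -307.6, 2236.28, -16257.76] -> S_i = -5.82*(-7.27)^i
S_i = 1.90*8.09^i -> [1.9, 15.37, 124.35, 1006.0, 8138.56]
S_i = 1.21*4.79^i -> [1.21, 5.8, 27.76, 132.98, 636.98]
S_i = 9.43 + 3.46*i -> [9.43, 12.89, 16.35, 19.81, 23.27]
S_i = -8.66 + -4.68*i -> [-8.66, -13.34, -18.02, -22.7, -27.38]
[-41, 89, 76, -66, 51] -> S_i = Random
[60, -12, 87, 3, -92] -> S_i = Random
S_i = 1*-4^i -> [1, -4, 16, -64, 256]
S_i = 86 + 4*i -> [86, 90, 94, 98, 102]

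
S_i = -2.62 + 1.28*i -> [-2.62, -1.34, -0.06, 1.22, 2.5]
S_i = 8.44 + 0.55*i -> [8.44, 8.99, 9.54, 10.09, 10.64]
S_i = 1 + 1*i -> [1, 2, 3, 4, 5]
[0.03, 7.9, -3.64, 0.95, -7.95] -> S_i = Random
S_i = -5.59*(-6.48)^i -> [-5.59, 36.22, -234.73, 1521.03, -9856.25]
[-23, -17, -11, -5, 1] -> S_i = -23 + 6*i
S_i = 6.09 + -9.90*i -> [6.09, -3.81, -13.71, -23.61, -33.51]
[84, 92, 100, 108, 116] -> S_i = 84 + 8*i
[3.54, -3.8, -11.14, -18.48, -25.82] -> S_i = 3.54 + -7.34*i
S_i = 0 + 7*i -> [0, 7, 14, 21, 28]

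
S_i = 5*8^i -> [5, 40, 320, 2560, 20480]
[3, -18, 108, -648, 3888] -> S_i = 3*-6^i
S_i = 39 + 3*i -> [39, 42, 45, 48, 51]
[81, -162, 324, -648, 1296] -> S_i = 81*-2^i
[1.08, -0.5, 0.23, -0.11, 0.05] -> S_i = 1.08*(-0.46)^i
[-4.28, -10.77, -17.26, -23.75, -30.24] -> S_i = -4.28 + -6.49*i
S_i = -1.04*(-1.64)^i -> [-1.04, 1.71, -2.8, 4.59, -7.52]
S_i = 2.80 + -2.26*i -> [2.8, 0.54, -1.72, -3.98, -6.24]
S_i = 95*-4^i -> [95, -380, 1520, -6080, 24320]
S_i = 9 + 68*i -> [9, 77, 145, 213, 281]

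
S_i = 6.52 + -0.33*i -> [6.52, 6.19, 5.86, 5.53, 5.2]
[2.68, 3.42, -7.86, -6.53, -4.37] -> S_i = Random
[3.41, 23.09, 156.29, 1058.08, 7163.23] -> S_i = 3.41*6.77^i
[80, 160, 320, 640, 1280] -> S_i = 80*2^i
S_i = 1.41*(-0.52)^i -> [1.41, -0.73, 0.38, -0.2, 0.1]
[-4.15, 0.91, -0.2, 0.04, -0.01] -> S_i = -4.15*(-0.22)^i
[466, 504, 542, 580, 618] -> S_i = 466 + 38*i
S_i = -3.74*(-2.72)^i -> [-3.74, 10.17, -27.67, 75.26, -204.71]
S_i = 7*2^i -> [7, 14, 28, 56, 112]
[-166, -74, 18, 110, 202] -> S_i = -166 + 92*i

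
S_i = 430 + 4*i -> [430, 434, 438, 442, 446]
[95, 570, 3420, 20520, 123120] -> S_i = 95*6^i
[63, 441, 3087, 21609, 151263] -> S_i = 63*7^i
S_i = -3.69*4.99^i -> [-3.69, -18.41, -91.88, -458.49, -2287.86]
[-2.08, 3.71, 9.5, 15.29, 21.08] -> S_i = -2.08 + 5.79*i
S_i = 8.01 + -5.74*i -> [8.01, 2.27, -3.47, -9.21, -14.95]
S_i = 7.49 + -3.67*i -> [7.49, 3.82, 0.15, -3.52, -7.19]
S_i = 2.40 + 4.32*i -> [2.4, 6.72, 11.04, 15.36, 19.68]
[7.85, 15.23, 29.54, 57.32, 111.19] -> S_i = 7.85*1.94^i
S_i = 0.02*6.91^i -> [0.02, 0.14, 0.95, 6.6, 45.6]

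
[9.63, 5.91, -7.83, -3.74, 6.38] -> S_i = Random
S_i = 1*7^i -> [1, 7, 49, 343, 2401]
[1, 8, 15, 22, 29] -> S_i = 1 + 7*i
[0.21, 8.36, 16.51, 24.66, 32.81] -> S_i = 0.21 + 8.15*i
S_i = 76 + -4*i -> [76, 72, 68, 64, 60]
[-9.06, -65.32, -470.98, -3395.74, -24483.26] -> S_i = -9.06*7.21^i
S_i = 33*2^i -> [33, 66, 132, 264, 528]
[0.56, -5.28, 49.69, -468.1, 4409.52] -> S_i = 0.56*(-9.42)^i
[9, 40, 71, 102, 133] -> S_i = 9 + 31*i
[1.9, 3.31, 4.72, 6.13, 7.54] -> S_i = 1.90 + 1.41*i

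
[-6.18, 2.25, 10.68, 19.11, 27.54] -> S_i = -6.18 + 8.43*i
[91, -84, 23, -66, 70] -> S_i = Random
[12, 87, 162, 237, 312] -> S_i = 12 + 75*i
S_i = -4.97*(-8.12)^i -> [-4.97, 40.36, -327.69, 2660.88, -21606.31]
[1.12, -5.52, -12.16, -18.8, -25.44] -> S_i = 1.12 + -6.64*i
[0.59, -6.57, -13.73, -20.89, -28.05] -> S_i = 0.59 + -7.16*i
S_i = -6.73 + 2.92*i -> [-6.73, -3.81, -0.89, 2.03, 4.95]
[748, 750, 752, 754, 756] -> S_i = 748 + 2*i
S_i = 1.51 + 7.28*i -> [1.51, 8.79, 16.07, 23.35, 30.63]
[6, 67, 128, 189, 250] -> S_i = 6 + 61*i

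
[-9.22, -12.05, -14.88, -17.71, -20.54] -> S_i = -9.22 + -2.83*i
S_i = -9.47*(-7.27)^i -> [-9.47, 68.85, -500.52, 3638.76, -26453.77]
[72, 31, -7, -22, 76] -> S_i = Random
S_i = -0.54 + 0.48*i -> [-0.54, -0.06, 0.42, 0.9, 1.38]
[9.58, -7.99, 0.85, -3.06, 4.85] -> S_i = Random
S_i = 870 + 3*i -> [870, 873, 876, 879, 882]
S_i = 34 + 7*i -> [34, 41, 48, 55, 62]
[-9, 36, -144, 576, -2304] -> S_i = -9*-4^i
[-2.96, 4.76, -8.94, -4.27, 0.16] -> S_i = Random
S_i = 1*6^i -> [1, 6, 36, 216, 1296]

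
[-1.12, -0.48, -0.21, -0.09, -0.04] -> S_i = -1.12*0.43^i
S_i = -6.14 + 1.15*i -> [-6.14, -4.99, -3.84, -2.69, -1.54]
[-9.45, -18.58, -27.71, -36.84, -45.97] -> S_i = -9.45 + -9.13*i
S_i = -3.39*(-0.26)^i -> [-3.39, 0.88, -0.23, 0.06, -0.02]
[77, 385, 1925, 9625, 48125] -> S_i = 77*5^i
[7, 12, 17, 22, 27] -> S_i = 7 + 5*i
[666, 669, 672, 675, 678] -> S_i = 666 + 3*i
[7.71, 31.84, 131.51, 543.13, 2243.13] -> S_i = 7.71*4.13^i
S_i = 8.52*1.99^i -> [8.52, 16.95, 33.74, 67.14, 133.61]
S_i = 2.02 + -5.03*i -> [2.02, -3.01, -8.04, -13.07, -18.1]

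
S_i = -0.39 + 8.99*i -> [-0.39, 8.6, 17.59, 26.58, 35.57]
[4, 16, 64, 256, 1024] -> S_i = 4*4^i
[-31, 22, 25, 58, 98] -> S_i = Random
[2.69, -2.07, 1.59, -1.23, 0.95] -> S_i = 2.69*(-0.77)^i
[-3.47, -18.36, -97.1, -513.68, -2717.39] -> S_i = -3.47*5.29^i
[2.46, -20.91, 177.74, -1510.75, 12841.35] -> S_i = 2.46*(-8.50)^i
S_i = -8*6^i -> [-8, -48, -288, -1728, -10368]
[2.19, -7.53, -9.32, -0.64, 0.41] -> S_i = Random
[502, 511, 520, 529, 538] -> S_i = 502 + 9*i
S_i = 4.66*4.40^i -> [4.66, 20.5, 90.22, 396.96, 1746.61]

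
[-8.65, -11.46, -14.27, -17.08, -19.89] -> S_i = -8.65 + -2.81*i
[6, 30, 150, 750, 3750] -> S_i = 6*5^i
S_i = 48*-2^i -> [48, -96, 192, -384, 768]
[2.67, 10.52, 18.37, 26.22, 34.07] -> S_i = 2.67 + 7.85*i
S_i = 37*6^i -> [37, 222, 1332, 7992, 47952]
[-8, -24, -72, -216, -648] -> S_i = -8*3^i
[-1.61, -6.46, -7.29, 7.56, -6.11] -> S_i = Random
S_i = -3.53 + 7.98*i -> [-3.53, 4.45, 12.43, 20.41, 28.39]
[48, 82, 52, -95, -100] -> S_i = Random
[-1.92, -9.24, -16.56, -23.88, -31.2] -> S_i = -1.92 + -7.32*i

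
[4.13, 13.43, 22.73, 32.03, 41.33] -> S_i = 4.13 + 9.30*i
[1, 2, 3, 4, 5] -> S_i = 1 + 1*i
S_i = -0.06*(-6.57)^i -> [-0.06, 0.39, -2.59, 17.02, -111.79]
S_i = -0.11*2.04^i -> [-0.11, -0.22, -0.46, -0.93, -1.91]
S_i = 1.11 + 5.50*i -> [1.11, 6.61, 12.11, 17.61, 23.11]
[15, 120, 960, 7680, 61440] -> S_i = 15*8^i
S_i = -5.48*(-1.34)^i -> [-5.48, 7.34, -9.84, 13.19, -17.67]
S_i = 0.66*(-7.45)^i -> [0.66, -4.92, 36.63, -272.91, 2033.15]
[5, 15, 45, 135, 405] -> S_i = 5*3^i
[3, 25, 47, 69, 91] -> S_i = 3 + 22*i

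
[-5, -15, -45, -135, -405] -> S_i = -5*3^i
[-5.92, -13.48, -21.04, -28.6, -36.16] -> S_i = -5.92 + -7.56*i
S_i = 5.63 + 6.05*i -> [5.63, 11.68, 17.73, 23.78, 29.83]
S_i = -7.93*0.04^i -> [-7.93, -0.32, -0.01, -0.0, -0.0]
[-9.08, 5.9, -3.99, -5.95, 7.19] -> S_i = Random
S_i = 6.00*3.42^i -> [6.0, 20.52, 70.18, 240.01, 820.83]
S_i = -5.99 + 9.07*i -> [-5.99, 3.08, 12.15, 21.22, 30.29]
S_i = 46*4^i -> [46, 184, 736, 2944, 11776]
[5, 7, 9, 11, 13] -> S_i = 5 + 2*i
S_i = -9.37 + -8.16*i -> [-9.37, -17.53, -25.69, -33.85, -42.01]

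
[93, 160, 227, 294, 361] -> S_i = 93 + 67*i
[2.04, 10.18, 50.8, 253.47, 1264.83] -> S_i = 2.04*4.99^i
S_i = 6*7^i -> [6, 42, 294, 2058, 14406]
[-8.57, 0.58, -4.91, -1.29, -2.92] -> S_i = Random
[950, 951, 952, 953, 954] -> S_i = 950 + 1*i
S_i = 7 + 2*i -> [7, 9, 11, 13, 15]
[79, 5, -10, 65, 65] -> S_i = Random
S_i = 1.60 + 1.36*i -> [1.6, 2.96, 4.32, 5.68, 7.04]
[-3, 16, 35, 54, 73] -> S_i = -3 + 19*i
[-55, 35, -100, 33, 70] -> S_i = Random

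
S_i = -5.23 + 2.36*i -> [-5.23, -2.87, -0.51, 1.85, 4.21]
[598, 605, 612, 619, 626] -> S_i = 598 + 7*i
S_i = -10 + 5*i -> [-10, -5, 0, 5, 10]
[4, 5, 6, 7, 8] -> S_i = 4 + 1*i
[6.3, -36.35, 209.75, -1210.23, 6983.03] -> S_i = 6.30*(-5.77)^i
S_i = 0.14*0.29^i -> [0.14, 0.04, 0.01, 0.0, 0.0]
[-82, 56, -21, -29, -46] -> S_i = Random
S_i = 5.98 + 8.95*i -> [5.98, 14.93, 23.88, 32.83, 41.78]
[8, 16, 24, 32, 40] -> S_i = 8 + 8*i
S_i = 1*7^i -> [1, 7, 49, 343, 2401]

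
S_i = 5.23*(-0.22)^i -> [5.23, -1.15, 0.25, -0.06, 0.01]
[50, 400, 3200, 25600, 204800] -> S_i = 50*8^i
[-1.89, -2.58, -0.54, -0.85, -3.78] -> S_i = Random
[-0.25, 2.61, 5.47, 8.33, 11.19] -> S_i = -0.25 + 2.86*i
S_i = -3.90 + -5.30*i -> [-3.9, -9.2, -14.5, -19.8, -25.1]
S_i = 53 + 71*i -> [53, 124, 195, 266, 337]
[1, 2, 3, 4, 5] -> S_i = 1 + 1*i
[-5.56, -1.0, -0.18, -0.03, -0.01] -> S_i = -5.56*0.18^i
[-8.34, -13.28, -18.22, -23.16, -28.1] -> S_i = -8.34 + -4.94*i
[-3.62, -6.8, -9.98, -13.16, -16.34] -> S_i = -3.62 + -3.18*i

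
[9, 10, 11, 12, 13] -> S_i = 9 + 1*i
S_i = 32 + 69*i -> [32, 101, 170, 239, 308]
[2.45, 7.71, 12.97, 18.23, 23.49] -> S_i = 2.45 + 5.26*i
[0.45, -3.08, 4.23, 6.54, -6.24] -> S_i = Random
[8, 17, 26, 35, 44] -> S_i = 8 + 9*i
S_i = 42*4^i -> [42, 168, 672, 2688, 10752]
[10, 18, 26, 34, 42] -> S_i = 10 + 8*i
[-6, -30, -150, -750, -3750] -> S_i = -6*5^i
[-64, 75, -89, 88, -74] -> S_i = Random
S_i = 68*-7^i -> [68, -476, 3332, -23324, 163268]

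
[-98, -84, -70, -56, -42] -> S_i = -98 + 14*i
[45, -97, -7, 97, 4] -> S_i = Random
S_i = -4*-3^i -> [-4, 12, -36, 108, -324]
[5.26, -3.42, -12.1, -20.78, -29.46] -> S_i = 5.26 + -8.68*i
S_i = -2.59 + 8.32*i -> [-2.59, 5.73, 14.05, 22.37, 30.69]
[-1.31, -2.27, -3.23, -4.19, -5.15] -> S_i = -1.31 + -0.96*i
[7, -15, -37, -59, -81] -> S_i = 7 + -22*i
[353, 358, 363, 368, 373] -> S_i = 353 + 5*i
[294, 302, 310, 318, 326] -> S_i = 294 + 8*i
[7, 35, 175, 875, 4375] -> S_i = 7*5^i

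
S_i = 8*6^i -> [8, 48, 288, 1728, 10368]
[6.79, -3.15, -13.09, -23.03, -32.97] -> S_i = 6.79 + -9.94*i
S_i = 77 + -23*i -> [77, 54, 31, 8, -15]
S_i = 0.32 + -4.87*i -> [0.32, -4.55, -9.42, -14.29, -19.16]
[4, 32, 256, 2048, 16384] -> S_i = 4*8^i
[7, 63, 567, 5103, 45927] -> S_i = 7*9^i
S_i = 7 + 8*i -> [7, 15, 23, 31, 39]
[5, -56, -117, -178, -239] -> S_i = 5 + -61*i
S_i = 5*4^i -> [5, 20, 80, 320, 1280]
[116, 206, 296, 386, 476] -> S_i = 116 + 90*i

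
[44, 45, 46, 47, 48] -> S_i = 44 + 1*i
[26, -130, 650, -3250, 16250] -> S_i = 26*-5^i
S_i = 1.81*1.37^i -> [1.81, 2.48, 3.4, 4.65, 6.38]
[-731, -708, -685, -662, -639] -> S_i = -731 + 23*i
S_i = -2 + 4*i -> [-2, 2, 6, 10, 14]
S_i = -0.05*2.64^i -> [-0.05, -0.13, -0.35, -0.92, -2.43]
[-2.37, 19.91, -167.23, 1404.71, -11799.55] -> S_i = -2.37*(-8.40)^i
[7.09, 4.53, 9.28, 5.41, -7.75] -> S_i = Random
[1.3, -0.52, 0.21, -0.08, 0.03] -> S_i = 1.30*(-0.40)^i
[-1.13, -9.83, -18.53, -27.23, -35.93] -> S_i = -1.13 + -8.70*i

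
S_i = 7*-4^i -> [7, -28, 112, -448, 1792]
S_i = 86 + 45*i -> [86, 131, 176, 221, 266]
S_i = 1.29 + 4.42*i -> [1.29, 5.71, 10.13, 14.55, 18.97]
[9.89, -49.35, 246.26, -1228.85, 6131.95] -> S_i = 9.89*(-4.99)^i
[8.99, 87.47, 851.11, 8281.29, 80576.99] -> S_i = 8.99*9.73^i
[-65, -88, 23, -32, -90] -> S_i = Random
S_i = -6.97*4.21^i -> [-6.97, -29.34, -123.54, -520.09, -2189.58]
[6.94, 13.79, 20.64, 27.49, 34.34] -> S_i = 6.94 + 6.85*i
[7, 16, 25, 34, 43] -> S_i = 7 + 9*i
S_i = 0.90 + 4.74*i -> [0.9, 5.64, 10.38, 15.12, 19.86]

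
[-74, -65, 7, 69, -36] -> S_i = Random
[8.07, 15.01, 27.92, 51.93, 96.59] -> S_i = 8.07*1.86^i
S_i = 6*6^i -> [6, 36, 216, 1296, 7776]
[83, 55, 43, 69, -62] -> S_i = Random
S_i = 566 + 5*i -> [566, 571, 576, 581, 586]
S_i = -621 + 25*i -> [-621, -596, -571, -546, -521]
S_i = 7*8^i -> [7, 56, 448, 3584, 28672]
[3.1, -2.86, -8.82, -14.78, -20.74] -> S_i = 3.10 + -5.96*i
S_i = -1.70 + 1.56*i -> [-1.7, -0.14, 1.42, 2.98, 4.54]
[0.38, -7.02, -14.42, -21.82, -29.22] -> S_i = 0.38 + -7.40*i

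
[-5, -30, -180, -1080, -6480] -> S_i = -5*6^i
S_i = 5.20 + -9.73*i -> [5.2, -4.53, -14.26, -23.99, -33.72]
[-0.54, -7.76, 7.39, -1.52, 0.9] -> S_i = Random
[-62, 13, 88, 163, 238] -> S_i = -62 + 75*i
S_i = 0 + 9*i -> [0, 9, 18, 27, 36]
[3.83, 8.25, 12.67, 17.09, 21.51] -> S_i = 3.83 + 4.42*i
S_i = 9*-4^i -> [9, -36, 144, -576, 2304]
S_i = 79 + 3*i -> [79, 82, 85, 88, 91]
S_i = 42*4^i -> [42, 168, 672, 2688, 10752]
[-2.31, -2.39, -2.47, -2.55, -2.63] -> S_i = -2.31 + -0.08*i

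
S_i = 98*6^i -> [98, 588, 3528, 21168, 127008]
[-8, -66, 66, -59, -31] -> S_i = Random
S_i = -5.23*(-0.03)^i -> [-5.23, 0.16, -0.0, 0.0, -0.0]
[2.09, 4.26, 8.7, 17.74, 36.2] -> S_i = 2.09*2.04^i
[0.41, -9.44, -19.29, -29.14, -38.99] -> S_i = 0.41 + -9.85*i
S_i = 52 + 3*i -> [52, 55, 58, 61, 64]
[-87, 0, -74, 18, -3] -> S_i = Random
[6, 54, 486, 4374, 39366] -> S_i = 6*9^i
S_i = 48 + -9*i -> [48, 39, 30, 21, 12]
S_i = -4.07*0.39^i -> [-4.07, -1.59, -0.62, -0.24, -0.09]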